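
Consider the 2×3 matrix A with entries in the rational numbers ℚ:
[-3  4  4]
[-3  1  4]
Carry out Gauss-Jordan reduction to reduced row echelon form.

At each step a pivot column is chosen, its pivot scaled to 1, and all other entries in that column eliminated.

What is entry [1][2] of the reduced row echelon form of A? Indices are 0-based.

[1] R0 /= -3  ⇒  (1, -4/3, -4/3)
     R1 -= -3·R0  ⇒  (0, -3, 0)
[2] R1 /= -3  ⇒  (0, 1, 0)
     R0 -= -4/3·R1  ⇒  (1, 0, -4/3)

M[1][2] = 0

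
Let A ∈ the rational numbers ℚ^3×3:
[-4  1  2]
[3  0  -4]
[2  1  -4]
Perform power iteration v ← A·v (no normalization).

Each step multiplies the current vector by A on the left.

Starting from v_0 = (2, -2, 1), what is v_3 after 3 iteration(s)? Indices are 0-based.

v_3 = (-148, 114, 68)

v_0 = (2, -2, 1).
v_1 = A·v_0 = (-8, 2, -2).
v_2 = A·v_1 = (30, -16, -6).
v_3 = A·v_2 = (-148, 114, 68).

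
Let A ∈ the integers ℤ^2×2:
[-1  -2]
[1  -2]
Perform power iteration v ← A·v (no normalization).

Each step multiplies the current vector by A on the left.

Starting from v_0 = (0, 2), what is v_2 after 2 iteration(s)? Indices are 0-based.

v_2 = (12, 4)

v_0 = (0, 2).
v_1 = A·v_0 = (-4, -4).
v_2 = A·v_1 = (12, 4).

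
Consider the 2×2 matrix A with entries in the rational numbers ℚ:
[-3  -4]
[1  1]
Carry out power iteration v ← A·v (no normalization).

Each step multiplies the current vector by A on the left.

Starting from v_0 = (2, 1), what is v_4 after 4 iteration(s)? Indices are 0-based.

v_0 = (2, 1).
v_1 = A·v_0 = (-10, 3).
v_2 = A·v_1 = (18, -7).
v_3 = A·v_2 = (-26, 11).
v_4 = A·v_3 = (34, -15).

v_4 = (34, -15)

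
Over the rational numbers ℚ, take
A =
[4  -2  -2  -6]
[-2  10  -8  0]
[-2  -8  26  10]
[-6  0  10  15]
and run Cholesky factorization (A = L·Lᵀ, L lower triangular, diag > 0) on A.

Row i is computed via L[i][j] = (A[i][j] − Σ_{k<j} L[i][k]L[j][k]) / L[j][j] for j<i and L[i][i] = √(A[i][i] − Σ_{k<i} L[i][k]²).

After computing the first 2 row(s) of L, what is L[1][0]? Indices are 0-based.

Step 1: L[0][0] = √(4) = 2.
  L[1][0] = (-2) / L[0][0] = -1.
Step 2: L[1][1] = √(9) = 3.

L[1][0] = -1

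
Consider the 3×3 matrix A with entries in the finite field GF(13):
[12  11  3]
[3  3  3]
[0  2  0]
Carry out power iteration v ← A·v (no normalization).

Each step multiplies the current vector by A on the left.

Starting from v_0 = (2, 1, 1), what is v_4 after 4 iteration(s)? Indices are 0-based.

v_0 = (2, 1, 1).
v_1 = A·v_0 = (12, 12, 2).
v_2 = A·v_1 = (9, 0, 11).
v_3 = A·v_2 = (11, 8, 0).
v_4 = A·v_3 = (12, 5, 3).

v_4 = (12, 5, 3)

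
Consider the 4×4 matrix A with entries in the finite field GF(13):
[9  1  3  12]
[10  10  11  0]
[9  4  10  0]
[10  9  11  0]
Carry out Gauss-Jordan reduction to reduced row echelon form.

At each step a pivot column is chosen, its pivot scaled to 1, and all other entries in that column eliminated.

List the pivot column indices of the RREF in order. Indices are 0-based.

pivot(0,0)=9: scale R0 → (1, 3, 9, 10)
  clear (1,0): R1 −= (10)R0 → (0, 6, 12, 4)
  clear (2,0): R2 −= (9)R0 → (0, 3, 7, 1)
  clear (3,0): R3 −= (10)R0 → (0, 5, 12, 4)
pivot(1,1)=6: scale R1 → (0, 1, 2, 5)
  clear (0,1): R0 −= (3)R1 → (1, 0, 3, 8)
  clear (2,1): R2 −= (3)R1 → (0, 0, 1, 12)
  clear (3,1): R3 −= (5)R1 → (0, 0, 2, 5)
pivot(2,2)=1: scale R2 → (0, 0, 1, 12)
  clear (0,2): R0 −= (3)R2 → (1, 0, 0, 11)
  clear (1,2): R1 −= (2)R2 → (0, 1, 0, 7)
  clear (3,2): R3 −= (2)R2 → (0, 0, 0, 7)
pivot(3,3)=7: scale R3 → (0, 0, 0, 1)
  clear (0,3): R0 −= (11)R3 → (1, 0, 0, 0)
  clear (1,3): R1 −= (7)R3 → (0, 1, 0, 0)
  clear (2,3): R2 −= (12)R3 → (0, 0, 1, 0)

pivot columns: 0, 1, 2, 3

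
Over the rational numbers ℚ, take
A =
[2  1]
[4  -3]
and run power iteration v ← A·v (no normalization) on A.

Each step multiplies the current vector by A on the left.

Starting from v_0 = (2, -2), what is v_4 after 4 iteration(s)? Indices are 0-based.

v_4 = (178, -514)

v_0 = (2, -2).
v_1 = A·v_0 = (2, 14).
v_2 = A·v_1 = (18, -34).
v_3 = A·v_2 = (2, 174).
v_4 = A·v_3 = (178, -514).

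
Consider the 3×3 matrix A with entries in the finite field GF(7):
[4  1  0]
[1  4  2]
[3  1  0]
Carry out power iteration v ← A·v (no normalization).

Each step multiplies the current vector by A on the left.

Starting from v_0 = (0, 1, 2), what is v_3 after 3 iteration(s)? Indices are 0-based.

v_0 = (0, 1, 2).
v_1 = A·v_0 = (1, 1, 1).
v_2 = A·v_1 = (5, 0, 4).
v_3 = A·v_2 = (6, 6, 1).

v_3 = (6, 6, 1)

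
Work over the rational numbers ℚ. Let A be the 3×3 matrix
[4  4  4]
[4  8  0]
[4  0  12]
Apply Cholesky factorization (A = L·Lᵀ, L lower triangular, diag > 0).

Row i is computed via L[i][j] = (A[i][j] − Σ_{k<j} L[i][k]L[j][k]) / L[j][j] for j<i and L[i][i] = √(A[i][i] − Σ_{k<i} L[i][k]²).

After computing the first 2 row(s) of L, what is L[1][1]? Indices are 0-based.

L[1][1] = 2

Step 1: L[0][0] = √(4) = 2.
  L[1][0] = (4) / L[0][0] = 2.
Step 2: L[1][1] = √(4) = 2.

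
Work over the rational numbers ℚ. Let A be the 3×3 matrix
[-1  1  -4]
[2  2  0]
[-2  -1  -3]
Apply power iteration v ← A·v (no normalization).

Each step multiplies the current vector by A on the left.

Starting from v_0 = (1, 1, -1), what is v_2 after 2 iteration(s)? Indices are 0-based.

v_2 = (0, 16, -12)

v_0 = (1, 1, -1).
v_1 = A·v_0 = (4, 4, 0).
v_2 = A·v_1 = (0, 16, -12).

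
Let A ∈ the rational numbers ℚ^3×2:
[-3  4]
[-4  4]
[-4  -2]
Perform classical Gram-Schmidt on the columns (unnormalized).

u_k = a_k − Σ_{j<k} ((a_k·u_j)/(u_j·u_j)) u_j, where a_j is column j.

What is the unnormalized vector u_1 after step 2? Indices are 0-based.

u_1 = (104/41, 84/41, -162/41)

Step 1: u_0 = a_0 = (-3, -4, -4).
Step 2: u_1 = a_1 − (-20/41)·u_0 = (104/41, 84/41, -162/41).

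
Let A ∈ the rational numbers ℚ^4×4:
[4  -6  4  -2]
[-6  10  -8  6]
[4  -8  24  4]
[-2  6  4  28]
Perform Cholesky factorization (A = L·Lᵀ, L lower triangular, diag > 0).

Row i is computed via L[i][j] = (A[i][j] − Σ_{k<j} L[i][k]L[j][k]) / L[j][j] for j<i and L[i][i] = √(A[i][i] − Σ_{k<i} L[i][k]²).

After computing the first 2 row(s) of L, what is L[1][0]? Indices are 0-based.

L[1][0] = -3

Step 1: L[0][0] = √(4) = 2.
  L[1][0] = (-6) / L[0][0] = -3.
Step 2: L[1][1] = √(1) = 1.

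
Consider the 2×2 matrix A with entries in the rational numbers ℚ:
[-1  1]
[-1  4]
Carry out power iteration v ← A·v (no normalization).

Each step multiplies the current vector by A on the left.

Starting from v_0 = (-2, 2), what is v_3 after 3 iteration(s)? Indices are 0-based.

v_3 = (30, 138)

v_0 = (-2, 2).
v_1 = A·v_0 = (4, 10).
v_2 = A·v_1 = (6, 36).
v_3 = A·v_2 = (30, 138).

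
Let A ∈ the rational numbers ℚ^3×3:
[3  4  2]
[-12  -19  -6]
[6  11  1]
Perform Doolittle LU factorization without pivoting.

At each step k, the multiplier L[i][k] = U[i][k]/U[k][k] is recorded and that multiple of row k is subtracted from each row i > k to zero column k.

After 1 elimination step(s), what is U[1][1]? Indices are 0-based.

Step 1: pivot at (0,0) is 3.
  row1 ← row1 − (-4)·row0  ⇒  L[1][0]=-4, U row1=(0, -3, 2)
  row2 ← row2 − (2)·row0  ⇒  L[2][0]=2, U row2=(0, 3, -3)

U[1][1] = -3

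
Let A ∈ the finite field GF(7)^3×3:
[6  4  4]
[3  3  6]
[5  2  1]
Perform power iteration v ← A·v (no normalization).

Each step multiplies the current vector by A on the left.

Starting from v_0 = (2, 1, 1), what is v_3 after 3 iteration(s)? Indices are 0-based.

v_3 = (1, 3, 3)

v_0 = (2, 1, 1).
v_1 = A·v_0 = (6, 1, 6).
v_2 = A·v_1 = (1, 1, 3).
v_3 = A·v_2 = (1, 3, 3).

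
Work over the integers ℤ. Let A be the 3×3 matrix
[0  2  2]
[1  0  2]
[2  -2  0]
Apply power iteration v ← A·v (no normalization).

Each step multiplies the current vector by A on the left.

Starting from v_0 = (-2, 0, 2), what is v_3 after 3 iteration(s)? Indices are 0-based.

v_0 = (-2, 0, 2).
v_1 = A·v_0 = (4, 2, -4).
v_2 = A·v_1 = (-4, -4, 4).
v_3 = A·v_2 = (0, 4, 0).

v_3 = (0, 4, 0)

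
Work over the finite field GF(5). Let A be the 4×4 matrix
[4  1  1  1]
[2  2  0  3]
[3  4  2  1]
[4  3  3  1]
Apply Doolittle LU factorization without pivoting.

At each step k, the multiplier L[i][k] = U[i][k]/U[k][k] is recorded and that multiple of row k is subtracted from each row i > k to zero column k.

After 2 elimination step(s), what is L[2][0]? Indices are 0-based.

L[2][0] = 2

k=0: U[0][0]=4
  eliminate (1,0): mult=3, new row 1: (0, 4, 2, 0); set L[1][0]=3
  eliminate (2,0): mult=2, new row 2: (0, 2, 0, 4); set L[2][0]=2
  eliminate (3,0): mult=1, new row 3: (0, 2, 2, 0); set L[3][0]=1
k=1: U[1][1]=4
  eliminate (2,1): mult=3, new row 2: (0, 0, 4, 4); set L[2][1]=3
  eliminate (3,1): mult=3, new row 3: (0, 0, 1, 0); set L[3][1]=3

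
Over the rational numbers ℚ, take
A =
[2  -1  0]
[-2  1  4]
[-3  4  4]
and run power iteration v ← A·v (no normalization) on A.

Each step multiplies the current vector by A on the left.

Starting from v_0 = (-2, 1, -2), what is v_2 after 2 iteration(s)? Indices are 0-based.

v_0 = (-2, 1, -2).
v_1 = A·v_0 = (-5, -3, 2).
v_2 = A·v_1 = (-7, 15, 11).

v_2 = (-7, 15, 11)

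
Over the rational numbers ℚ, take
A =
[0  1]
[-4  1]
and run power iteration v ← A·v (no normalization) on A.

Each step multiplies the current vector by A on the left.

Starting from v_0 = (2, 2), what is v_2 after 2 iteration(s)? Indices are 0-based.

v_2 = (-6, -14)

v_0 = (2, 2).
v_1 = A·v_0 = (2, -6).
v_2 = A·v_1 = (-6, -14).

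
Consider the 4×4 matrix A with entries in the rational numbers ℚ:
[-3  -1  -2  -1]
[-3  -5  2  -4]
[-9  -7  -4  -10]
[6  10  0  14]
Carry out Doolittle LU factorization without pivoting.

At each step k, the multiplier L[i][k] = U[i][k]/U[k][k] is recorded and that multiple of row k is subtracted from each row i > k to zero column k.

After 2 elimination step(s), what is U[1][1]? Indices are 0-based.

k=0: U[0][0]=-3
  eliminate (1,0): mult=1, new row 1: (0, -4, 4, -3); set L[1][0]=1
  eliminate (2,0): mult=3, new row 2: (0, -4, 2, -7); set L[2][0]=3
  eliminate (3,0): mult=-2, new row 3: (0, 8, -4, 12); set L[3][0]=-2
k=1: U[1][1]=-4
  eliminate (2,1): mult=1, new row 2: (0, 0, -2, -4); set L[2][1]=1
  eliminate (3,1): mult=-2, new row 3: (0, 0, 4, 6); set L[3][1]=-2

U[1][1] = -4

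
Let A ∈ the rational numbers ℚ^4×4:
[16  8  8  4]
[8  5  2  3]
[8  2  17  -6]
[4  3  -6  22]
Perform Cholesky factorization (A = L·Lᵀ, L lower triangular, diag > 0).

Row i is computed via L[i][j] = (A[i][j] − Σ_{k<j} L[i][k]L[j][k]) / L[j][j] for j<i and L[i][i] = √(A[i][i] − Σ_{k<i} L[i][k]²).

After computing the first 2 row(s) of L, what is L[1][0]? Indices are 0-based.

Step 1: L[0][0] = √(16) = 4.
  L[1][0] = (8) / L[0][0] = 2.
Step 2: L[1][1] = √(1) = 1.

L[1][0] = 2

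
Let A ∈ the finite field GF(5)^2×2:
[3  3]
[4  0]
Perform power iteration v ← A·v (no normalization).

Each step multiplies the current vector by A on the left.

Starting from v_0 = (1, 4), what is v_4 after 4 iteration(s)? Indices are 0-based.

v_4 = (2, 4)

v_0 = (1, 4).
v_1 = A·v_0 = (0, 4).
v_2 = A·v_1 = (2, 0).
v_3 = A·v_2 = (1, 3).
v_4 = A·v_3 = (2, 4).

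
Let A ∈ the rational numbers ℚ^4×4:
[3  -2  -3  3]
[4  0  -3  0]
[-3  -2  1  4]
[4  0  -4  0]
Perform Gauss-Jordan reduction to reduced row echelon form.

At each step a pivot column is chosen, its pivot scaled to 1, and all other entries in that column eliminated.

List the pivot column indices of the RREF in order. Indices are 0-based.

pivot columns: 0, 1, 2, 3

[1] R0 /= 3  ⇒  (1, -2/3, -1, 1)
     R1 -= 4·R0  ⇒  (0, 8/3, 1, -4)
     R2 -= -3·R0  ⇒  (0, -4, -2, 7)
     R3 -= 4·R0  ⇒  (0, 8/3, 0, -4)
[2] R1 /= 8/3  ⇒  (0, 1, 3/8, -3/2)
     R0 -= -2/3·R1  ⇒  (1, 0, -3/4, 0)
     R2 -= -4·R1  ⇒  (0, 0, -1/2, 1)
     R3 -= 8/3·R1  ⇒  (0, 0, -1, 0)
[3] R2 /= -1/2  ⇒  (0, 0, 1, -2)
     R0 -= -3/4·R2  ⇒  (1, 0, 0, -3/2)
     R1 -= 3/8·R2  ⇒  (0, 1, 0, -3/4)
     R3 -= -1·R2  ⇒  (0, 0, 0, -2)
[4] R3 /= -2  ⇒  (0, 0, 0, 1)
     R0 -= -3/2·R3  ⇒  (1, 0, 0, 0)
     R1 -= -3/4·R3  ⇒  (0, 1, 0, 0)
     R2 -= -2·R3  ⇒  (0, 0, 1, 0)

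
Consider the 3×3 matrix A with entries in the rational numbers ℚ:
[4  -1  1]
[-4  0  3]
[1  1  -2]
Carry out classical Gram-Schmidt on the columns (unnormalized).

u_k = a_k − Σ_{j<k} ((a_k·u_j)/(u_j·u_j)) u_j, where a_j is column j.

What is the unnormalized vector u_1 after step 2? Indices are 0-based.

Step 1: u_0 = a_0 = (4, -4, 1).
Step 2: u_1 = a_1 − (-1/11)·u_0 = (-7/11, -4/11, 12/11).

u_1 = (-7/11, -4/11, 12/11)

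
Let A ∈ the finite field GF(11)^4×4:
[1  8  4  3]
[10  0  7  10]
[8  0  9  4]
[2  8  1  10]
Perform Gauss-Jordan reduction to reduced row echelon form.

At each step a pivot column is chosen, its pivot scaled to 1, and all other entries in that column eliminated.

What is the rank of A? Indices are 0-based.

step 1: normalize row 0 (÷1) = (1, 8, 4, 3)
  row 1: subtract 10×row0 = (0, 8, 0, 2)
  row 2: subtract 8×row0 = (0, 2, 10, 2)
  row 3: subtract 2×row0 = (0, 3, 4, 4)
step 2: normalize row 1 (÷8) = (0, 1, 0, 3)
  row 0: subtract 8×row1 = (1, 0, 4, 1)
  row 2: subtract 2×row1 = (0, 0, 10, 7)
  row 3: subtract 3×row1 = (0, 0, 4, 6)
step 3: normalize row 2 (÷10) = (0, 0, 1, 4)
  row 0: subtract 4×row2 = (1, 0, 0, 7)
  row 3: subtract 4×row2 = (0, 0, 0, 1)
step 4: normalize row 3 (÷1) = (0, 0, 0, 1)
  row 0: subtract 7×row3 = (1, 0, 0, 0)
  row 1: subtract 3×row3 = (0, 1, 0, 0)
  row 2: subtract 4×row3 = (0, 0, 1, 0)

rank = 4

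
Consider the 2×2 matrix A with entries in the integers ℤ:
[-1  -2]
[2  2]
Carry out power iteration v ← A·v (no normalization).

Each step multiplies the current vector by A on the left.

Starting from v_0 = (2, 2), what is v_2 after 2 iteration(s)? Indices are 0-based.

v_0 = (2, 2).
v_1 = A·v_0 = (-6, 8).
v_2 = A·v_1 = (-10, 4).

v_2 = (-10, 4)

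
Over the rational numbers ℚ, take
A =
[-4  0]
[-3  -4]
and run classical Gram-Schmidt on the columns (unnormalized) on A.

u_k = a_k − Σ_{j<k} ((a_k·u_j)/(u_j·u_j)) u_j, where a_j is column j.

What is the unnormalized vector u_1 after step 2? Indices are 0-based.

u_1 = (48/25, -64/25)

Step 1: u_0 = a_0 = (-4, -3).
Step 2: u_1 = a_1 − (12/25)·u_0 = (48/25, -64/25).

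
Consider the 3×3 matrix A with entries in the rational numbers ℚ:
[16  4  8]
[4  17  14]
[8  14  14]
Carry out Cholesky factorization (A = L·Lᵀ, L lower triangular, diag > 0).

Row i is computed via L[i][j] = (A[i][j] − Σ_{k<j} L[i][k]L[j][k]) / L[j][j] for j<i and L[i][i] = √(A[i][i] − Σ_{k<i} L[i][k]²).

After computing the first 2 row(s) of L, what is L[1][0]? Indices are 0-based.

L[1][0] = 1

Step 1: L[0][0] = √(16) = 4.
  L[1][0] = (4) / L[0][0] = 1.
Step 2: L[1][1] = √(16) = 4.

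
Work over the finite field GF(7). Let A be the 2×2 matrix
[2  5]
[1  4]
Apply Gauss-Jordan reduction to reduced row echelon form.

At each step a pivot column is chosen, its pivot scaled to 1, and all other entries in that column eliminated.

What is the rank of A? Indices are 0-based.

[1] R0 /= 2  ⇒  (1, 6)
     R1 -= 1·R0  ⇒  (0, 5)
[2] R1 /= 5  ⇒  (0, 1)
     R0 -= 6·R1  ⇒  (1, 0)

rank = 2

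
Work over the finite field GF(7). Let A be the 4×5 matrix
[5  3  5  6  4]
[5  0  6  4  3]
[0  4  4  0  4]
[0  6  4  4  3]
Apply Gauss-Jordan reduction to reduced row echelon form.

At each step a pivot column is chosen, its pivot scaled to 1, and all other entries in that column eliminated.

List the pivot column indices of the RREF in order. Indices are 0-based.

pivot(0,0)=5: scale R0 → (1, 2, 1, 4, 5)
  clear (1,0): R1 −= (5)R0 → (0, 4, 1, 5, 6)
pivot(1,1)=4: scale R1 → (0, 1, 2, 3, 5)
  clear (0,1): R0 −= (2)R1 → (1, 0, 4, 5, 2)
  clear (2,1): R2 −= (4)R1 → (0, 0, 3, 2, 5)
  clear (3,1): R3 −= (6)R1 → (0, 0, 6, 0, 1)
pivot(2,2)=3: scale R2 → (0, 0, 1, 3, 4)
  clear (0,2): R0 −= (4)R2 → (1, 0, 0, 0, 0)
  clear (1,2): R1 −= (2)R2 → (0, 1, 0, 4, 4)
  clear (3,2): R3 −= (6)R2 → (0, 0, 0, 3, 5)
pivot(3,3)=3: scale R3 → (0, 0, 0, 1, 4)
  clear (1,3): R1 −= (4)R3 → (0, 1, 0, 0, 2)
  clear (2,3): R2 −= (3)R3 → (0, 0, 1, 0, 6)

pivot columns: 0, 1, 2, 3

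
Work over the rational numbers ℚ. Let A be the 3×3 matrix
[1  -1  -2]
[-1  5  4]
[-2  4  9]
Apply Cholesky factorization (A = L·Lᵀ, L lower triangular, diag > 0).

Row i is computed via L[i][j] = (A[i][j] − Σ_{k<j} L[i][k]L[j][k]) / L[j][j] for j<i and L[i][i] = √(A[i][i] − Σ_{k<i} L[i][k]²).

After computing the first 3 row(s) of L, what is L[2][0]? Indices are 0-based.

Step 1: L[0][0] = √(1) = 1.
  L[1][0] = (-1) / L[0][0] = -1.
Step 2: L[1][1] = √(4) = 2.
  L[2][0] = (-2) / L[0][0] = -2.
  L[2][1] = (2) / L[1][1] = 1.
Step 3: L[2][2] = √(4) = 2.

L[2][0] = -2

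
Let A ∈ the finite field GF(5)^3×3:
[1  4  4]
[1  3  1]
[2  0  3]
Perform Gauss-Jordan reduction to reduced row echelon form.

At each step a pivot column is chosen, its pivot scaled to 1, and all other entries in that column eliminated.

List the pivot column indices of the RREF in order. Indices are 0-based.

pivot columns: 0, 1, 2

pivot(0,0)=1: scale R0 → (1, 4, 4)
  clear (1,0): R1 −= (1)R0 → (0, 4, 2)
  clear (2,0): R2 −= (2)R0 → (0, 2, 0)
pivot(1,1)=4: scale R1 → (0, 1, 3)
  clear (0,1): R0 −= (4)R1 → (1, 0, 2)
  clear (2,1): R2 −= (2)R1 → (0, 0, 4)
pivot(2,2)=4: scale R2 → (0, 0, 1)
  clear (0,2): R0 −= (2)R2 → (1, 0, 0)
  clear (1,2): R1 −= (3)R2 → (0, 1, 0)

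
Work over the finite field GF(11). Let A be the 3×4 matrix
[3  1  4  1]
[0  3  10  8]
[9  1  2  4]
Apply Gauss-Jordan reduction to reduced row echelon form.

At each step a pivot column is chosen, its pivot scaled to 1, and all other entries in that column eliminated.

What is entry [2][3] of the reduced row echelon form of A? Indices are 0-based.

M[2][3] = 8

[1] R0 /= 3  ⇒  (1, 4, 5, 4)
     R2 -= 9·R0  ⇒  (0, 9, 1, 1)
[2] R1 /= 3  ⇒  (0, 1, 7, 10)
     R0 -= 4·R1  ⇒  (1, 0, 10, 8)
     R2 -= 9·R1  ⇒  (0, 0, 4, 10)
[3] R2 /= 4  ⇒  (0, 0, 1, 8)
     R0 -= 10·R2  ⇒  (1, 0, 0, 5)
     R1 -= 7·R2  ⇒  (0, 1, 0, 9)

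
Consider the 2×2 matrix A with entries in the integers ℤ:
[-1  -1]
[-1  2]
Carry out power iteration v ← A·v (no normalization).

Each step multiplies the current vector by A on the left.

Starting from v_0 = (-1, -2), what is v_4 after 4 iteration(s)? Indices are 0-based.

v_4 = (9, -45)

v_0 = (-1, -2).
v_1 = A·v_0 = (3, -3).
v_2 = A·v_1 = (0, -9).
v_3 = A·v_2 = (9, -18).
v_4 = A·v_3 = (9, -45).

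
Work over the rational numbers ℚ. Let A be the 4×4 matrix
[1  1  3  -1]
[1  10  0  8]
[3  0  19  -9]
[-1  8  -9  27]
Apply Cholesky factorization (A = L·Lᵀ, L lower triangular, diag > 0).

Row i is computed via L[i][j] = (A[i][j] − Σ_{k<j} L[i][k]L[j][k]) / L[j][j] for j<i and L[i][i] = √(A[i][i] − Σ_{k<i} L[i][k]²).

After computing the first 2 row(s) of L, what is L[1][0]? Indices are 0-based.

L[1][0] = 1

Step 1: L[0][0] = √(1) = 1.
  L[1][0] = (1) / L[0][0] = 1.
Step 2: L[1][1] = √(9) = 3.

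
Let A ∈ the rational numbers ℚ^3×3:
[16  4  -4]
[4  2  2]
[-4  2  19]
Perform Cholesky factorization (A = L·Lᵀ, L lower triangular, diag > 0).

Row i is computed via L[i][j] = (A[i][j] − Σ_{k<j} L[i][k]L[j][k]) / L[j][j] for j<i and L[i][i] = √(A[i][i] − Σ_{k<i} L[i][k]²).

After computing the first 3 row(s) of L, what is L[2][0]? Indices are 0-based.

L[2][0] = -1

Step 1: L[0][0] = √(16) = 4.
  L[1][0] = (4) / L[0][0] = 1.
Step 2: L[1][1] = √(1) = 1.
  L[2][0] = (-4) / L[0][0] = -1.
  L[2][1] = (3) / L[1][1] = 3.
Step 3: L[2][2] = √(9) = 3.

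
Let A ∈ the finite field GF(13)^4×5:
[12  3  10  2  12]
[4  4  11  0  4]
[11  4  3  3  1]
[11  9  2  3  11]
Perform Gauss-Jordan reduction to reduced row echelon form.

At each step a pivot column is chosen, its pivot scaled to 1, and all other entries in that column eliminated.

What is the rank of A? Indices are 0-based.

rank = 4

[1] R0 /= 12  ⇒  (1, 10, 3, 11, 1)
     R1 -= 4·R0  ⇒  (0, 3, 12, 8, 0)
     R2 -= 11·R0  ⇒  (0, 11, 9, 12, 3)
     R3 -= 11·R0  ⇒  (0, 3, 8, 12, 0)
[2] R1 /= 3  ⇒  (0, 1, 4, 7, 0)
     R0 -= 10·R1  ⇒  (1, 0, 2, 6, 1)
     R2 -= 11·R1  ⇒  (0, 0, 4, 0, 3)
     R3 -= 3·R1  ⇒  (0, 0, 9, 4, 0)
[3] R2 /= 4  ⇒  (0, 0, 1, 0, 4)
     R0 -= 2·R2  ⇒  (1, 0, 0, 6, 6)
     R1 -= 4·R2  ⇒  (0, 1, 0, 7, 10)
     R3 -= 9·R2  ⇒  (0, 0, 0, 4, 3)
[4] R3 /= 4  ⇒  (0, 0, 0, 1, 4)
     R0 -= 6·R3  ⇒  (1, 0, 0, 0, 8)
     R1 -= 7·R3  ⇒  (0, 1, 0, 0, 8)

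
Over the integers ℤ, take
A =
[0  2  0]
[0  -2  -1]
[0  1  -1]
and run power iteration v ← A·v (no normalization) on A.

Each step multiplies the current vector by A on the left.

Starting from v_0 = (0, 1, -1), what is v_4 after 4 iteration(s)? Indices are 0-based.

v_4 = (6, -9, 0)

v_0 = (0, 1, -1).
v_1 = A·v_0 = (2, -1, 2).
v_2 = A·v_1 = (-2, 0, -3).
v_3 = A·v_2 = (0, 3, 3).
v_4 = A·v_3 = (6, -9, 0).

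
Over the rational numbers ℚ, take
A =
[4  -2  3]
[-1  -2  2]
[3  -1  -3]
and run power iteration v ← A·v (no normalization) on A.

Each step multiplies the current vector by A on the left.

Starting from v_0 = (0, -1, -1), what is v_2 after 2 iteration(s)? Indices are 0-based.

v_0 = (0, -1, -1).
v_1 = A·v_0 = (-1, 0, 4).
v_2 = A·v_1 = (8, 9, -15).

v_2 = (8, 9, -15)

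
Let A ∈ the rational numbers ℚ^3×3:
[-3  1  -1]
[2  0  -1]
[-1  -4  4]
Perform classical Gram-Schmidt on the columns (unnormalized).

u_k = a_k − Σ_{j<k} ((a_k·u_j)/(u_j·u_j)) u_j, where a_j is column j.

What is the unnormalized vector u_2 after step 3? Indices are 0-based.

Step 1: u_0 = a_0 = (-3, 2, -1).
Step 2: u_1 = a_1 − (1/14)·u_0 = (17/14, -1/7, -55/14).
Step 3: u_2 = a_2 − (-3/14)·u_0 − (-235/237)·u_1 = (-104/237, -169/237, -26/237).

u_2 = (-104/237, -169/237, -26/237)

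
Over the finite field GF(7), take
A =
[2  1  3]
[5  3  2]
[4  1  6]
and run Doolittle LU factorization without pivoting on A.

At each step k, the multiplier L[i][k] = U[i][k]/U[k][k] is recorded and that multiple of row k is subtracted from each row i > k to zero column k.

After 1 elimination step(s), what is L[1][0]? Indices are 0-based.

Step 1: pivot at (0,0) is 2.
  row1 ← row1 − (6)·row0  ⇒  L[1][0]=6, U row1=(0, 4, 5)
  row2 ← row2 − (2)·row0  ⇒  L[2][0]=2, U row2=(0, 6, 0)

L[1][0] = 6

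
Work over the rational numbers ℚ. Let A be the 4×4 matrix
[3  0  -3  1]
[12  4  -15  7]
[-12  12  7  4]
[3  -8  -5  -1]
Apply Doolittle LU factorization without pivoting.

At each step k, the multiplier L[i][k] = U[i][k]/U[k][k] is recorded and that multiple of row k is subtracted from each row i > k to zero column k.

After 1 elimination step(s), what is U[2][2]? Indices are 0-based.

k=0: U[0][0]=3
  eliminate (1,0): mult=4, new row 1: (0, 4, -3, 3); set L[1][0]=4
  eliminate (2,0): mult=-4, new row 2: (0, 12, -5, 8); set L[2][0]=-4
  eliminate (3,0): mult=1, new row 3: (0, -8, -2, -2); set L[3][0]=1

U[2][2] = -5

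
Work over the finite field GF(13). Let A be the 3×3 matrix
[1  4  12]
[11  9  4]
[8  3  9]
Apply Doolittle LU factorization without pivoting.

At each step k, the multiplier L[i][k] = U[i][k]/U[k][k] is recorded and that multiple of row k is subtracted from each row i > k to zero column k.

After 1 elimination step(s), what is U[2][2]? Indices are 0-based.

U[2][2] = 4

[col 0] pivot 1
  R1 -= 11*R0 → (0, 4, 2)  (L[1][0] := 11)
  R2 -= 8*R0 → (0, 10, 4)  (L[2][0] := 8)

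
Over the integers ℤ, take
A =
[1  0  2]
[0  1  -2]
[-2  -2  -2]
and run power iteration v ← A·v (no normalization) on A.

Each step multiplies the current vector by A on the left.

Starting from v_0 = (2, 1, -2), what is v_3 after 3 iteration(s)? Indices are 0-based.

v_0 = (2, 1, -2).
v_1 = A·v_0 = (-2, 5, -2).
v_2 = A·v_1 = (-6, 9, -2).
v_3 = A·v_2 = (-10, 13, -2).

v_3 = (-10, 13, -2)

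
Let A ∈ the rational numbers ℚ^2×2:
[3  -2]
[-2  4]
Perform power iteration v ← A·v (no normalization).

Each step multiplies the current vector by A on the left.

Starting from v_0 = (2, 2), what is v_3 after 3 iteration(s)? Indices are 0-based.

v_0 = (2, 2).
v_1 = A·v_0 = (2, 4).
v_2 = A·v_1 = (-2, 12).
v_3 = A·v_2 = (-30, 52).

v_3 = (-30, 52)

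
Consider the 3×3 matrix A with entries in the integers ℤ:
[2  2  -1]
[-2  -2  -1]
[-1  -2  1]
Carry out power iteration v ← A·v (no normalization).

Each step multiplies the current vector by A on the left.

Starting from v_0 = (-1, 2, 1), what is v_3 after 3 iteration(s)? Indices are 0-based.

v_0 = (-1, 2, 1).
v_1 = A·v_0 = (1, -3, -2).
v_2 = A·v_1 = (-2, 6, 3).
v_3 = A·v_2 = (5, -11, -7).

v_3 = (5, -11, -7)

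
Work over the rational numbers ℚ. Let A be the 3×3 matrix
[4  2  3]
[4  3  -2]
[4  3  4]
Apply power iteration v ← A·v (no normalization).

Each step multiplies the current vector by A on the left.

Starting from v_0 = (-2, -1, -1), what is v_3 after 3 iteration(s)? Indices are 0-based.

v_0 = (-2, -1, -1).
v_1 = A·v_0 = (-13, -9, -15).
v_2 = A·v_1 = (-115, -49, -139).
v_3 = A·v_2 = (-975, -329, -1163).

v_3 = (-975, -329, -1163)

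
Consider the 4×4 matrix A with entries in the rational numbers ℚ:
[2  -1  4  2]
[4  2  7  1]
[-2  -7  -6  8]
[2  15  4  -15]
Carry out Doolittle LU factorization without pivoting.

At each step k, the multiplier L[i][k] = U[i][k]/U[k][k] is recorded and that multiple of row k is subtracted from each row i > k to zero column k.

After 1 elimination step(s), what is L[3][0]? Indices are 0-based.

Step 1: pivot at (0,0) is 2.
  row1 ← row1 − (2)·row0  ⇒  L[1][0]=2, U row1=(0, 4, -1, -3)
  row2 ← row2 − (-1)·row0  ⇒  L[2][0]=-1, U row2=(0, -8, -2, 10)
  row3 ← row3 − (1)·row0  ⇒  L[3][0]=1, U row3=(0, 16, 0, -17)

L[3][0] = 1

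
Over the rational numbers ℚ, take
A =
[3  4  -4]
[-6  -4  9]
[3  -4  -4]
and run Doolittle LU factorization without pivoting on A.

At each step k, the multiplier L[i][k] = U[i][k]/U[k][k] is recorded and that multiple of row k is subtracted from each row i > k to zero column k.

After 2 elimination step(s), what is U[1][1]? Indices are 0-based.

Step 1: pivot at (0,0) is 3.
  row1 ← row1 − (-2)·row0  ⇒  L[1][0]=-2, U row1=(0, 4, 1)
  row2 ← row2 − (1)·row0  ⇒  L[2][0]=1, U row2=(0, -8, 0)
Step 2: pivot at (1,1) is 4.
  row2 ← row2 − (-2)·row1  ⇒  L[2][1]=-2, U row2=(0, 0, 2)

U[1][1] = 4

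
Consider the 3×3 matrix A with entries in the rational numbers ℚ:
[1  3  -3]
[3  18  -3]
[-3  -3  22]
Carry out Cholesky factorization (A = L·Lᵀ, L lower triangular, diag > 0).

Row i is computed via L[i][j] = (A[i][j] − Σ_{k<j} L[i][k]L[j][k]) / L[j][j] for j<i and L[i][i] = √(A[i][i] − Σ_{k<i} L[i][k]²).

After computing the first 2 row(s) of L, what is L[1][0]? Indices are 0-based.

L[1][0] = 3

Step 1: L[0][0] = √(1) = 1.
  L[1][0] = (3) / L[0][0] = 3.
Step 2: L[1][1] = √(9) = 3.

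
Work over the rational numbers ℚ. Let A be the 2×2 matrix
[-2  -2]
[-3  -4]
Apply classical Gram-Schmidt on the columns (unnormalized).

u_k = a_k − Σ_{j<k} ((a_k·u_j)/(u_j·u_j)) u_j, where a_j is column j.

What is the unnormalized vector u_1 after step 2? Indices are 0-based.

Step 1: u_0 = a_0 = (-2, -3).
Step 2: u_1 = a_1 − (16/13)·u_0 = (6/13, -4/13).

u_1 = (6/13, -4/13)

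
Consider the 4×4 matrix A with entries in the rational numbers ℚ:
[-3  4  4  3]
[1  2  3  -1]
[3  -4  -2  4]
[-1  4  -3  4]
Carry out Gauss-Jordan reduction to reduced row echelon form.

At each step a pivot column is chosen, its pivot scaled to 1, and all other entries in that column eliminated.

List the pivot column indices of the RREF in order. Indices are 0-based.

pivot columns: 0, 1, 2, 3

step 1: normalize row 0 (÷-3) = (1, -4/3, -4/3, -1)
  row 1: subtract 1×row0 = (0, 10/3, 13/3, 0)
  row 2: subtract 3×row0 = (0, 0, 2, 7)
  row 3: subtract -1×row0 = (0, 8/3, -13/3, 3)
step 2: normalize row 1 (÷10/3) = (0, 1, 13/10, 0)
  row 0: subtract -4/3×row1 = (1, 0, 2/5, -1)
  row 3: subtract 8/3×row1 = (0, 0, -39/5, 3)
step 3: normalize row 2 (÷2) = (0, 0, 1, 7/2)
  row 0: subtract 2/5×row2 = (1, 0, 0, -12/5)
  row 1: subtract 13/10×row2 = (0, 1, 0, -91/20)
  row 3: subtract -39/5×row2 = (0, 0, 0, 303/10)
step 4: normalize row 3 (÷303/10) = (0, 0, 0, 1)
  row 0: subtract -12/5×row3 = (1, 0, 0, 0)
  row 1: subtract -91/20×row3 = (0, 1, 0, 0)
  row 2: subtract 7/2×row3 = (0, 0, 1, 0)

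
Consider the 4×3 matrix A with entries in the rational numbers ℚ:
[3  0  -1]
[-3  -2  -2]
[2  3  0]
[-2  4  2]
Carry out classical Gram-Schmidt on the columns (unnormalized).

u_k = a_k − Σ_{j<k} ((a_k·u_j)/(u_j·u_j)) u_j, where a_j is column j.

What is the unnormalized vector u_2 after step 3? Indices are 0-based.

Step 1: u_0 = a_0 = (3, -3, 2, -2).
Step 2: u_1 = a_1 − (2/13)·u_0 = (-6/13, -20/13, 35/13, 56/13).
Step 3: u_2 = a_2 − (-1/26)·u_0 − (158/369)·u_1 = (-169/246, -1075/738, -397/369, 29/369).

u_2 = (-169/246, -1075/738, -397/369, 29/369)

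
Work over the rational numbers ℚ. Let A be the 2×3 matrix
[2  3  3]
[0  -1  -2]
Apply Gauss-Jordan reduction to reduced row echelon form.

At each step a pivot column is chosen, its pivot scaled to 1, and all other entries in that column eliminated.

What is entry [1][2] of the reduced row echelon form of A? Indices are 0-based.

pivot(0,0)=2: scale R0 → (1, 3/2, 3/2)
pivot(1,1)=-1: scale R1 → (0, 1, 2)
  clear (0,1): R0 −= (3/2)R1 → (1, 0, -3/2)

M[1][2] = 2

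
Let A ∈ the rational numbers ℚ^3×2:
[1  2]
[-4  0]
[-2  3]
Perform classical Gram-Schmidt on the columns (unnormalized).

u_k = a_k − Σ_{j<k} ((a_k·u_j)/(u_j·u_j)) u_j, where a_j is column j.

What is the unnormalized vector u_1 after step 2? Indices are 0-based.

Step 1: u_0 = a_0 = (1, -4, -2).
Step 2: u_1 = a_1 − (-4/21)·u_0 = (46/21, -16/21, 55/21).

u_1 = (46/21, -16/21, 55/21)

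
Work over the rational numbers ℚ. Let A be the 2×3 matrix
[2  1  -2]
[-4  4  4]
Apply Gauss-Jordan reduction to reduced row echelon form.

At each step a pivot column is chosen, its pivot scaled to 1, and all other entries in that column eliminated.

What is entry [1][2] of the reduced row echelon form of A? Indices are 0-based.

M[1][2] = 0

step 1: normalize row 0 (÷2) = (1, 1/2, -1)
  row 1: subtract -4×row0 = (0, 6, 0)
step 2: normalize row 1 (÷6) = (0, 1, 0)
  row 0: subtract 1/2×row1 = (1, 0, -1)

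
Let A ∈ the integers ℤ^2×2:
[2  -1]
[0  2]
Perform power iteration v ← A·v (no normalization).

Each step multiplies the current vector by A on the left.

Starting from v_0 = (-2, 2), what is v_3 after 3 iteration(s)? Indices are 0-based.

v_3 = (-40, 16)

v_0 = (-2, 2).
v_1 = A·v_0 = (-6, 4).
v_2 = A·v_1 = (-16, 8).
v_3 = A·v_2 = (-40, 16).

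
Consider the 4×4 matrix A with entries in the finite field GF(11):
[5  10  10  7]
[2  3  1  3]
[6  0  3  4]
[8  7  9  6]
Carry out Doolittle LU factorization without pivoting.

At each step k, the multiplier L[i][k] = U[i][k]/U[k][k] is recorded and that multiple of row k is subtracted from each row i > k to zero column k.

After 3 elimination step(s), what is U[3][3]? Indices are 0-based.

[col 0] pivot 5
  R1 -= 7*R0 → (0, 10, 8, 9)  (L[1][0] := 7)
  R2 -= 10*R0 → (0, 10, 2, 0)  (L[2][0] := 10)
  R3 -= 6*R0 → (0, 2, 4, 8)  (L[3][0] := 6)
[col 1] pivot 10
  R2 -= 1*R1 → (0, 0, 5, 2)  (L[2][1] := 1)
  R3 -= 9*R1 → (0, 0, 9, 4)  (L[3][1] := 9)
[col 2] pivot 5
  R3 -= 4*R2 → (0, 0, 0, 7)  (L[3][2] := 4)

U[3][3] = 7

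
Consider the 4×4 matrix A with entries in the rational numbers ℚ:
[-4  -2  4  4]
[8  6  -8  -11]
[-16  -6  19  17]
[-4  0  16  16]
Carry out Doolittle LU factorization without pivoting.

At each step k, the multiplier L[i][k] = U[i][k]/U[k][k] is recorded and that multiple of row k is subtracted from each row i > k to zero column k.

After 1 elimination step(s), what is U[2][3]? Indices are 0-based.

U[2][3] = 1

k=0: U[0][0]=-4
  eliminate (1,0): mult=-2, new row 1: (0, 2, 0, -3); set L[1][0]=-2
  eliminate (2,0): mult=4, new row 2: (0, 2, 3, 1); set L[2][0]=4
  eliminate (3,0): mult=1, new row 3: (0, 2, 12, 12); set L[3][0]=1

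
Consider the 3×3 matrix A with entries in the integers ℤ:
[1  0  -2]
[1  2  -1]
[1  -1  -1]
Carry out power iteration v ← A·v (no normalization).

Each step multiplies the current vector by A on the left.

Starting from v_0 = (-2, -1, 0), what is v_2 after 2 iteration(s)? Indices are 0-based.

v_0 = (-2, -1, 0).
v_1 = A·v_0 = (-2, -4, -1).
v_2 = A·v_1 = (0, -9, 3).

v_2 = (0, -9, 3)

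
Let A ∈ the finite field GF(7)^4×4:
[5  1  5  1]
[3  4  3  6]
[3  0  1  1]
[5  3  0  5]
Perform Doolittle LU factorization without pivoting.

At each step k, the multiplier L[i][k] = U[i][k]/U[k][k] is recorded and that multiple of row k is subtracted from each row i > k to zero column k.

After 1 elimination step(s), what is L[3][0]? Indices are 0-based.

L[3][0] = 1

Step 1: pivot at (0,0) is 5.
  row1 ← row1 − (2)·row0  ⇒  L[1][0]=2, U row1=(0, 2, 0, 4)
  row2 ← row2 − (2)·row0  ⇒  L[2][0]=2, U row2=(0, 5, 5, 6)
  row3 ← row3 − (1)·row0  ⇒  L[3][0]=1, U row3=(0, 2, 2, 4)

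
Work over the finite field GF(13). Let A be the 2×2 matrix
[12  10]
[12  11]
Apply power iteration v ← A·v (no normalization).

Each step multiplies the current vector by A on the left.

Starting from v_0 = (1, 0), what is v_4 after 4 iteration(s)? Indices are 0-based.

v_4 = (4, 7)

v_0 = (1, 0).
v_1 = A·v_0 = (12, 12).
v_2 = A·v_1 = (4, 3).
v_3 = A·v_2 = (0, 3).
v_4 = A·v_3 = (4, 7).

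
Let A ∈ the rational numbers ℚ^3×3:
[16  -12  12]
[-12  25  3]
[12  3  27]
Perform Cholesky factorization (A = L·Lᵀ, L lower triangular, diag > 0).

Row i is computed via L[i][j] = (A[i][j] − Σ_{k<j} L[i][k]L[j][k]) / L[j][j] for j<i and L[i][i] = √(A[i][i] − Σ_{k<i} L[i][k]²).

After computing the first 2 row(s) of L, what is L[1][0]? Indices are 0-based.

Step 1: L[0][0] = √(16) = 4.
  L[1][0] = (-12) / L[0][0] = -3.
Step 2: L[1][1] = √(16) = 4.

L[1][0] = -3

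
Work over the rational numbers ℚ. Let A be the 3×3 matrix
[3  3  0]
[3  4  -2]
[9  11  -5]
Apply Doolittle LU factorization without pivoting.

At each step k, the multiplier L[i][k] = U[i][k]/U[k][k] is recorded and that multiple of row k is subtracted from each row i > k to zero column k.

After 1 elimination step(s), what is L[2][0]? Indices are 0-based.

L[2][0] = 3

Step 1: pivot at (0,0) is 3.
  row1 ← row1 − (1)·row0  ⇒  L[1][0]=1, U row1=(0, 1, -2)
  row2 ← row2 − (3)·row0  ⇒  L[2][0]=3, U row2=(0, 2, -5)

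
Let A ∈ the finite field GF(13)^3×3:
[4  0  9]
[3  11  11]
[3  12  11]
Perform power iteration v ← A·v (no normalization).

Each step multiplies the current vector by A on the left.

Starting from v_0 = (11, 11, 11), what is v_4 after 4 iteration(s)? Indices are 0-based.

v_0 = (11, 11, 11).
v_1 = A·v_0 = (0, 2, 0).
v_2 = A·v_1 = (0, 9, 11).
v_3 = A·v_2 = (8, 12, 8).
v_4 = A·v_3 = (0, 10, 9).

v_4 = (0, 10, 9)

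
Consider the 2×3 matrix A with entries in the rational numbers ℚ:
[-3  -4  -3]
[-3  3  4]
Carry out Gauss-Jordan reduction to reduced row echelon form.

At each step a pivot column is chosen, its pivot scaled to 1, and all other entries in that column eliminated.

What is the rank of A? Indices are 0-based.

[1] R0 /= -3  ⇒  (1, 4/3, 1)
     R1 -= -3·R0  ⇒  (0, 7, 7)
[2] R1 /= 7  ⇒  (0, 1, 1)
     R0 -= 4/3·R1  ⇒  (1, 0, -1/3)

rank = 2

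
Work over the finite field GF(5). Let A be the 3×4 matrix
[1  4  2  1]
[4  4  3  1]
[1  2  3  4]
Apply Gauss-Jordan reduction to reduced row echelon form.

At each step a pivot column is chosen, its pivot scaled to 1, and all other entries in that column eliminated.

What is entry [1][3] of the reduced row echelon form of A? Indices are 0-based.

[1] R0 /= 1  ⇒  (1, 4, 2, 1)
     R1 -= 4·R0  ⇒  (0, 3, 0, 2)
     R2 -= 1·R0  ⇒  (0, 3, 1, 3)
[2] R1 /= 3  ⇒  (0, 1, 0, 4)
     R0 -= 4·R1  ⇒  (1, 0, 2, 0)
     R2 -= 3·R1  ⇒  (0, 0, 1, 1)
[3] R2 /= 1  ⇒  (0, 0, 1, 1)
     R0 -= 2·R2  ⇒  (1, 0, 0, 3)

M[1][3] = 4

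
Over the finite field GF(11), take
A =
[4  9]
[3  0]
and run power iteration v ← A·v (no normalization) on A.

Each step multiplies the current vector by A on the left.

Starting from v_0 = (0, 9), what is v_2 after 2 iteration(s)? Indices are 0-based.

v_2 = (5, 1)

v_0 = (0, 9).
v_1 = A·v_0 = (4, 0).
v_2 = A·v_1 = (5, 1).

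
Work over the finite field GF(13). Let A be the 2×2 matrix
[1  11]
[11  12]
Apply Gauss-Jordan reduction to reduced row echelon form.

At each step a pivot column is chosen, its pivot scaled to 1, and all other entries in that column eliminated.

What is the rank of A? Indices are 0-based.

step 1: normalize row 0 (÷1) = (1, 11)
  row 1: subtract 11×row0 = (0, 8)
step 2: normalize row 1 (÷8) = (0, 1)
  row 0: subtract 11×row1 = (1, 0)

rank = 2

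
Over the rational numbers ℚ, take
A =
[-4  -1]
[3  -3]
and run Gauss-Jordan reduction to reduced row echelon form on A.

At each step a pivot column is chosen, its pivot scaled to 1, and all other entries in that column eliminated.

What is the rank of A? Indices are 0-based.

[1] R0 /= -4  ⇒  (1, 1/4)
     R1 -= 3·R0  ⇒  (0, -15/4)
[2] R1 /= -15/4  ⇒  (0, 1)
     R0 -= 1/4·R1  ⇒  (1, 0)

rank = 2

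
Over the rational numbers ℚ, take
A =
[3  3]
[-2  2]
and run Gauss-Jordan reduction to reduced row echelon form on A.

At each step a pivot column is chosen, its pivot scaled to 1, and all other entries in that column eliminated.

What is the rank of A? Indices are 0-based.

rank = 2

[1] R0 /= 3  ⇒  (1, 1)
     R1 -= -2·R0  ⇒  (0, 4)
[2] R1 /= 4  ⇒  (0, 1)
     R0 -= 1·R1  ⇒  (1, 0)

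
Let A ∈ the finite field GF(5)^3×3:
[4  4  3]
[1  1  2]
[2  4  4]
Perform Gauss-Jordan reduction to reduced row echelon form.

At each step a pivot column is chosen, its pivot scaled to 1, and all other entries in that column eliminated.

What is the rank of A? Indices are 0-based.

[1] R0 /= 4  ⇒  (1, 1, 2)
     R1 -= 1·R0  ⇒  (0, 0, 0)
     R2 -= 2·R0  ⇒  (0, 2, 0)
[2] R1 <-> R2
[2] R1 /= 2  ⇒  (0, 1, 0)
     R0 -= 1·R1  ⇒  (1, 0, 2)
column 2 empty below row 2

rank = 2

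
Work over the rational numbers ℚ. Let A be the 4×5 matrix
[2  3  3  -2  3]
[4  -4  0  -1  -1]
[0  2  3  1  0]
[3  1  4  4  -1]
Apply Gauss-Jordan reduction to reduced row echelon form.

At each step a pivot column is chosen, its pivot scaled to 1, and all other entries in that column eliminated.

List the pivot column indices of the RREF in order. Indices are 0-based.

pivot columns: 0, 1, 2, 3

pivot(0,0)=2: scale R0 → (1, 3/2, 3/2, -1, 3/2)
  clear (1,0): R1 −= (4)R0 → (0, -10, -6, 3, -7)
  clear (3,0): R3 −= (3)R0 → (0, -7/2, -1/2, 7, -11/2)
pivot(1,1)=-10: scale R1 → (0, 1, 3/5, -3/10, 7/10)
  clear (0,1): R0 −= (3/2)R1 → (1, 0, 3/5, -11/20, 9/20)
  clear (2,1): R2 −= (2)R1 → (0, 0, 9/5, 8/5, -7/5)
  clear (3,1): R3 −= (-7/2)R1 → (0, 0, 8/5, 119/20, -61/20)
pivot(2,2)=9/5: scale R2 → (0, 0, 1, 8/9, -7/9)
  clear (0,2): R0 −= (3/5)R2 → (1, 0, 0, -13/12, 11/12)
  clear (1,2): R1 −= (3/5)R2 → (0, 1, 0, -5/6, 7/6)
  clear (3,2): R3 −= (8/5)R2 → (0, 0, 0, 163/36, -65/36)
pivot(3,3)=163/36: scale R3 → (0, 0, 0, 1, -65/163)
  clear (0,3): R0 −= (-13/12)R3 → (1, 0, 0, 0, 79/163)
  clear (1,3): R1 −= (-5/6)R3 → (0, 1, 0, 0, 136/163)
  clear (2,3): R2 −= (8/9)R3 → (0, 0, 1, 0, -69/163)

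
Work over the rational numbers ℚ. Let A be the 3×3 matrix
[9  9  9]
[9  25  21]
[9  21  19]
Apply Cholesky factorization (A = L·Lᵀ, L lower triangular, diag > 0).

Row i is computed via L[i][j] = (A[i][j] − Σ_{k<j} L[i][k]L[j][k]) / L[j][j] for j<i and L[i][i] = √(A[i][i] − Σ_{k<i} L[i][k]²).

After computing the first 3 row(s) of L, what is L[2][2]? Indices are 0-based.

L[2][2] = 1

Step 1: L[0][0] = √(9) = 3.
  L[1][0] = (9) / L[0][0] = 3.
Step 2: L[1][1] = √(16) = 4.
  L[2][0] = (9) / L[0][0] = 3.
  L[2][1] = (12) / L[1][1] = 3.
Step 3: L[2][2] = √(1) = 1.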